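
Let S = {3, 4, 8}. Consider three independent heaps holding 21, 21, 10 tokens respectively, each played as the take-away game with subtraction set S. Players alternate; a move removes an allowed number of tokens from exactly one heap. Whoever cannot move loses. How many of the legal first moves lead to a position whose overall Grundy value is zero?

4

All heaps use S = {3, 4, 8}:
G(0) = 0
G(1) = mex{} = 0
G(2) = mex{} = 0
G(3) = mex{0} = 1
G(4) = mex{0,0} = 1
G(5) = mex{0,0} = 1
G(6) = mex{1,0} = 2
G(7) = mex{1,1} = 0
G(8) = mex{1,1,0} = 2
G(9) = mex{2,1,0} = 3
G(10) = mex{0,2,0} = 1
G(11) = mex{2,0,1} = 3
G(12) = mex{3,2,1} = 0
G(13) = mex{1,3,1} = 0
G(14) = mex{3,1,2} = 0
G(15) = mex{0,3,0} = 1
G(16) = mex{0,0,2} = 1
G(17) = mex{0,0,3} = 1
G(18) = mex{1,0,1} = 2
G(19) = mex{1,1,3} = 0
G(20) = mex{1,1,0} = 2
G(21) = mex{2,1,0} = 3
Heap A: G(21) = 3.
Heap B: G(21) = 3.
Heap C: G(10) = 1.
Combined Grundy value = 3 ⊕ 3 ⊕ 1 = 1.
A winning move leaves total XOR = 0, i.e. changes one component's Grundy value g to g ⊕ X where X is the current total.
Heap A: need g' = 3⊕1 = 2. Options: 21−3→G=2, 21−4→G=1, 21−8→G=0. Hits: 1.
Heap B: need g' = 3⊕1 = 2. Options: 21−3→G=2, 21−4→G=1, 21−8→G=0. Hits: 1.
Heap C: need g' = 1⊕1 = 0. Options: 10−3→G=0, 10−4→G=2, 10−8→G=0. Hits: 2.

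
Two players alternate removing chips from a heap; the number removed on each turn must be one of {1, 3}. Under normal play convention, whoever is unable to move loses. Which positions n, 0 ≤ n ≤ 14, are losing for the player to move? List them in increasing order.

n :  0  1  2  3  4  5  6  7  8  9 10 11 12 13 14
G :  0  1  0  1  0  1  0  1  0  1  0  1  0  1  0
P-positions are exactly the n with G(n) = 0.

0, 2, 4, 6, 8, 10, 12, 14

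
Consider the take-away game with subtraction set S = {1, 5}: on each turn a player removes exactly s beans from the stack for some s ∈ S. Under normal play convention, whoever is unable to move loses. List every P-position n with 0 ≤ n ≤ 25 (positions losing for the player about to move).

0, 2, 4, 6, 8, 10, 12, 14, 16, 18, 20, 22, 24

n :  0  1  2  3  4  5  6  7  8  9 10 11 12 13 14 15 16 17 18 19 20 21 22 23 24 25
G :  0  1  0  1  0  1  0  1  0  1  0  1  0  1  0  1  0  1  0  1  0  1  0  1  0  1
P-positions are exactly the n with G(n) = 0.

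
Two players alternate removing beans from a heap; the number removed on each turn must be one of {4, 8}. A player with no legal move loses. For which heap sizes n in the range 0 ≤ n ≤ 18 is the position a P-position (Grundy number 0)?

n :  0  1  2  3  4  5  6  7  8  9 10 11 12 13 14 15 16 17 18
G :  0  0  0  0  1  1  1  1  2  2  2  2  0  0  0  0  1  1  1
P-positions are exactly the n with G(n) = 0.

0, 1, 2, 3, 12, 13, 14, 15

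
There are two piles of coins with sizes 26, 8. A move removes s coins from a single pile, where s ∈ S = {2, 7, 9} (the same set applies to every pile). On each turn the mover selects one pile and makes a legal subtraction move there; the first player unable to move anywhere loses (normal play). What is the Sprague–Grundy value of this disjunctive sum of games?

1

All piles use S = {2, 7, 9}:
G(0) = 0
G(1) = mex{} = 0
G(2) = mex{0} = 1
G(3) = mex{0} = 1
G(4) = mex{1} = 0
G(5) = mex{1} = 0
G(6) = mex{0} = 1
G(7) = mex{0,0} = 1
G(8) = mex{1,0} = 2
G(9) = mex{1,1,0} = 2
G(10) = mex{2,1,0} = 3
G(11) = mex{2,0,1} = 3
G(12) = mex{3,0,1} = 2
G(13) = mex{3,1,0} = 2
G(14) = mex{2,1,0} = 3
G(15) = mex{2,2,1} = 0
G(16) = mex{3,2,1} = 0
G(17) = mex{0,3,2} = 1
G(18) = mex{0,3,2} = 1
G(19) = mex{1,2,3} = 0
G(20) = mex{1,2,3} = 0
G(21) = mex{0,3,2} = 1
G(22) = mex{0,0,2} = 1
G(23) = mex{1,0,3} = 2
G(24) = mex{1,1,0} = 2
G(25) = mex{2,1,0} = 3
G(26) = mex{2,0,1} = 3
Pile A: G(26) = 3.
Pile B: G(8) = 2.
Combined Grundy value = 3 ⊕ 2 = 1.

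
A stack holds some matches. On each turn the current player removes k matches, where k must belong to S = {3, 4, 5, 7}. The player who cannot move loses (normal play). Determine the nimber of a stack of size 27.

2

G(0) = 0
G(1) = mex{} = 0
G(2) = mex{} = 0
G(3) = mex{0} = 1
G(4) = mex{0,0} = 1
G(5) = mex{0,0,0} = 1
G(6) = mex{1,0,0} = 2
G(7) = mex{1,1,0,0} = 2
G(8) = mex{1,1,1,0} = 2
G(9) = mex{2,1,1,0} = 3
G(10) = mex{2,2,1,1} = 0
G(11) = mex{2,2,2,1} = 0
G(12) = mex{3,2,2,1} = 0
G(13) = mex{0,3,2,2} = 1
G(14) = mex{0,0,3,2} = 1
G(15) = mex{0,0,0,2} = 1
G(16) = mex{1,0,0,3} = 2
G(17) = mex{1,1,0,0} = 2
G(18) = mex{1,1,1,0} = 2
G(19) = mex{2,1,1,0} = 3
G(20) = mex{2,2,1,1} = 0
G(21) = mex{2,2,2,1} = 0
G(22) = mex{3,2,2,1} = 0
G(23) = mex{0,3,2,2} = 1
G(24) = mex{0,0,3,2} = 1
G(25) = mex{0,0,0,2} = 1
G(26) = mex{1,0,0,3} = 2
G(27) = mex{1,1,0,0} = 2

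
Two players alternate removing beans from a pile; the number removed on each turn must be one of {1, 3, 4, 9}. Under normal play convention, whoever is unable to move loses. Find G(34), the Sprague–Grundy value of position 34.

G(0) = 0
G(1) = mex{0} = 1
G(2) = mex{1} = 0
G(3) = mex{0,0} = 1
G(4) = mex{1,1,0} = 2
G(5) = mex{2,0,1} = 3
G(6) = mex{3,1,0} = 2
G(7) = mex{2,2,1} = 0
G(8) = mex{0,3,2} = 1
G(9) = mex{1,2,3,0} = 4
G(10) = mex{4,0,2,1} = 3
G(11) = mex{3,1,0,0} = 2
G(12) = mex{2,4,1,1} = 0
G(13) = mex{0,3,4,2} = 1
G(14) = mex{1,2,3,3} = 0
G(15) = mex{0,0,2,2} = 1
G(16) = mex{1,1,0,0} = 2
G(17) = mex{2,0,1,1} = 3
G(18) = mex{3,1,0,4} = 2
G(19) = mex{2,2,1,3} = 0
G(20) = mex{0,3,2,2} = 1
G(21) = mex{1,2,3,0} = 4
G(22) = mex{4,0,2,1} = 3
G(23) = mex{3,1,0,0} = 2
G(24) = mex{2,4,1,1} = 0
G(25) = mex{0,3,4,2} = 1
G(26) = mex{1,2,3,3} = 0
G(27) = mex{0,0,2,2} = 1
G(28) = mex{1,1,0,0} = 2
G(29) = mex{2,0,1,1} = 3
G(30) = mex{3,1,0,4} = 2
G(31) = mex{2,2,1,3} = 0
G(32) = mex{0,3,2,2} = 1
G(33) = mex{1,2,3,0} = 4
G(34) = mex{4,0,2,1} = 3

3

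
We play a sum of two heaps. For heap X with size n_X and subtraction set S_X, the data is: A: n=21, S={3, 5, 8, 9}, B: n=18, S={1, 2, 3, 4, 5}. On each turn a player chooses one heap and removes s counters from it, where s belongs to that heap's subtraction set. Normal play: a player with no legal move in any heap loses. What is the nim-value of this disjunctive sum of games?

3

Heap A, S = {3, 5, 8, 9}:
G(0) = 0
G(1) = mex{} = 0
G(2) = mex{} = 0
G(3) = mex{0} = 1
G(4) = mex{0} = 1
G(5) = mex{0,0} = 1
G(6) = mex{1,0} = 2
G(7) = mex{1,0} = 2
G(8) = mex{1,1,0} = 2
G(9) = mex{2,1,0,0} = 3
G(10) = mex{2,1,0,0} = 3
G(11) = mex{2,2,1,0} = 3
G(12) = mex{3,2,1,1} = 0
G(13) = mex{3,2,1,1} = 0
G(14) = mex{3,3,2,1} = 0
G(15) = mex{0,3,2,2} = 1
G(16) = mex{0,3,2,2} = 1
G(17) = mex{0,0,3,2} = 1
G(18) = mex{1,0,3,3} = 2
G(19) = mex{1,0,3,3} = 2
G(20) = mex{1,1,0,3} = 2
G(21) = mex{2,1,0,0} = 3
G_A(21) = 3.
Heap B, S = {1, 2, 3, 4, 5}:
G(0) = 0
G(1) = mex{0} = 1
G(2) = mex{1,0} = 2
G(3) = mex{2,1,0} = 3
G(4) = mex{3,2,1,0} = 4
G(5) = mex{4,3,2,1,0} = 5
G(6) = mex{5,4,3,2,1} = 0
G(7) = mex{0,5,4,3,2} = 1
G(8) = mex{1,0,5,4,3} = 2
G(9) = mex{2,1,0,5,4} = 3
G(10) = mex{3,2,1,0,5} = 4
G(11) = mex{4,3,2,1,0} = 5
G(12) = mex{5,4,3,2,1} = 0
G(13) = mex{0,5,4,3,2} = 1
G(14) = mex{1,0,5,4,3} = 2
G(15) = mex{2,1,0,5,4} = 3
G(16) = mex{3,2,1,0,5} = 4
G(17) = mex{4,3,2,1,0} = 5
G(18) = mex{5,4,3,2,1} = 0
G_B(18) = 0.
Combined Grundy value = 3 ⊕ 0 = 3.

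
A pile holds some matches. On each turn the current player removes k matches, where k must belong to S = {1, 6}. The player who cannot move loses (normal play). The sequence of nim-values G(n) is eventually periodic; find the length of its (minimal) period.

7

n :  0  1  2  3  4  5  6  7  8  9 10 11 12 13 14 15
G :  0  1  0  1  0  1  2  0  1  0  1  0  1  2  0  1
G(n+7) = G(n) holds for n = 0,…,5 (a full window of length max(S) = 6), so the sequence is purely periodic with period 7.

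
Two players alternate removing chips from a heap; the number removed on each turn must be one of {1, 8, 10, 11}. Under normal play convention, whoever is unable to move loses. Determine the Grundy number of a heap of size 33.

3

G(0) = 0
G(1) = mex{0} = 1
G(2) = mex{1} = 0
G(3) = mex{0} = 1
G(4) = mex{1} = 0
G(5) = mex{0} = 1
G(6) = mex{1} = 0
G(7) = mex{0} = 1
G(8) = mex{1,0} = 2
G(9) = mex{2,1} = 0
G(10) = mex{0,0,0} = 1
G(11) = mex{1,1,1,0} = 2
G(12) = mex{2,0,0,1} = 3
G(13) = mex{3,1,1,0} = 2
G(14) = mex{2,0,0,1} = 3
G(15) = mex{3,1,1,0} = 2
G(16) = mex{2,2,0,1} = 3
G(17) = mex{3,0,1,0} = 2
G(18) = mex{2,1,2,1} = 0
G(19) = mex{0,2,0,2} = 1
G(20) = mex{1,3,1,0} = 2
G(21) = mex{2,2,2,1} = 0
G(22) = mex{0,3,3,2} = 1
G(23) = mex{1,2,2,3} = 0
G(24) = mex{0,3,3,2} = 1
G(25) = mex{1,2,2,3} = 0
G(26) = mex{0,0,3,2} = 1
G(27) = mex{1,1,2,3} = 0
G(28) = mex{0,2,0,2} = 1
G(29) = mex{1,0,1,0} = 2
G(30) = mex{2,1,2,1} = 0
G(31) = mex{0,0,0,2} = 1
G(32) = mex{1,1,1,0} = 2
G(33) = mex{2,0,0,1} = 3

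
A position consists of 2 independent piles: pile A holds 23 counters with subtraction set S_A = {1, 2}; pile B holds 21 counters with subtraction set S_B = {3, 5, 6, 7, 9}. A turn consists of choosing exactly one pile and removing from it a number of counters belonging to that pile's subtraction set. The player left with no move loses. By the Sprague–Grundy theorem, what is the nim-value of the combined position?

1

Pile A, S = {1, 2}:
n :  0  1  2  3  4  5  6  7  8  9 10 11 12 13 14 15 16 17 18 19 20 21 22 23
G :  0  1  2  0  1  2  0  1  2  0  1  2  0  1  2  0  1  2  0  1  2  0  1  2
G_A(23) = 2.
Pile B, S = {3, 5, 6, 7, 9}:
n :  0  1  2  3  4  5  6  7  8  9 10 11 12 13 14 15 16 17 18 19 20 21
G :  0  0  0  1  1  1  2  2  2  3  3  3  0  0  0  1  1  1  2  2  2  3
G_B(21) = 3.
Combined Grundy value = 2 ⊕ 3 = 1.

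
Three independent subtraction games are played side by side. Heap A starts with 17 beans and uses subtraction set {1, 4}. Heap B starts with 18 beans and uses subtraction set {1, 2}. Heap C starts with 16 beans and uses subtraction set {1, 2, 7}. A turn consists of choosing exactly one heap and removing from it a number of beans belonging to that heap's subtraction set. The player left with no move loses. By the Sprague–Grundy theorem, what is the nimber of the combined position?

Heap A, S = {1, 4}:
G(0) = 0
G(1) = mex{0} = 1
G(2) = mex{1} = 0
G(3) = mex{0} = 1
G(4) = mex{1,0} = 2
G(5) = mex{2,1} = 0
G(6) = mex{0,0} = 1
G(7) = mex{1,1} = 0
G(8) = mex{0,2} = 1
G(9) = mex{1,0} = 2
G(10) = mex{2,1} = 0
G(11) = mex{0,0} = 1
G(12) = mex{1,1} = 0
G(13) = mex{0,2} = 1
G(14) = mex{1,0} = 2
G(15) = mex{2,1} = 0
G(16) = mex{0,0} = 1
G(17) = mex{1,1} = 0
G_A(17) = 0.
Heap B, S = {1, 2}:
G(0) = 0
G(1) = mex{0} = 1
G(2) = mex{1,0} = 2
G(3) = mex{2,1} = 0
G(4) = mex{0,2} = 1
G(5) = mex{1,0} = 2
G(6) = mex{2,1} = 0
G(7) = mex{0,2} = 1
G(8) = mex{1,0} = 2
G(9) = mex{2,1} = 0
G(10) = mex{0,2} = 1
G(11) = mex{1,0} = 2
G(12) = mex{2,1} = 0
G(13) = mex{0,2} = 1
G(14) = mex{1,0} = 2
G(15) = mex{2,1} = 0
G(16) = mex{0,2} = 1
G(17) = mex{1,0} = 2
G(18) = mex{2,1} = 0
G_B(18) = 0.
Heap C, S = {1, 2, 7}:
G(0) = 0
G(1) = mex{0} = 1
G(2) = mex{1,0} = 2
G(3) = mex{2,1} = 0
G(4) = mex{0,2} = 1
G(5) = mex{1,0} = 2
G(6) = mex{2,1} = 0
G(7) = mex{0,2,0} = 1
G(8) = mex{1,0,1} = 2
G(9) = mex{2,1,2} = 0
G(10) = mex{0,2,0} = 1
G(11) = mex{1,0,1} = 2
G(12) = mex{2,1,2} = 0
G(13) = mex{0,2,0} = 1
G(14) = mex{1,0,1} = 2
G(15) = mex{2,1,2} = 0
G(16) = mex{0,2,0} = 1
G_C(16) = 1.
Combined Grundy value = 0 ⊕ 0 ⊕ 1 = 1.

1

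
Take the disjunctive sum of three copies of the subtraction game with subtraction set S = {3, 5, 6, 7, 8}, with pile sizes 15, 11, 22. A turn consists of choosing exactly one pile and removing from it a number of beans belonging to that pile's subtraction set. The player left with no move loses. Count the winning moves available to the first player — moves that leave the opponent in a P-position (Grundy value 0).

All piles use S = {3, 5, 6, 7, 8}:
G(0) = 0
G(1) = mex{} = 0
G(2) = mex{} = 0
G(3) = mex{0} = 1
G(4) = mex{0} = 1
G(5) = mex{0,0} = 1
G(6) = mex{1,0,0} = 2
G(7) = mex{1,0,0,0} = 2
G(8) = mex{1,1,0,0,0} = 2
G(9) = mex{2,1,1,0,0} = 3
G(10) = mex{2,1,1,1,0} = 3
G(11) = mex{2,2,1,1,1} = 0
G(12) = mex{3,2,2,1,1} = 0
G(13) = mex{3,2,2,2,1} = 0
G(14) = mex{0,3,2,2,2} = 1
G(15) = mex{0,3,3,2,2} = 1
G(16) = mex{0,0,3,3,2} = 1
G(17) = mex{1,0,0,3,3} = 2
G(18) = mex{1,0,0,0,3} = 2
G(19) = mex{1,1,0,0,0} = 2
G(20) = mex{2,1,1,0,0} = 3
G(21) = mex{2,1,1,1,0} = 3
G(22) = mex{2,2,1,1,1} = 0
Pile A: G(15) = 1.
Pile B: G(11) = 0.
Pile C: G(22) = 0.
Combined Grundy value = 1 ⊕ 0 ⊕ 0 = 1.
A winning move leaves total XOR = 0, i.e. changes one component's Grundy value g to g ⊕ X where X is the current total.
Pile A: need g' = 1⊕1 = 0. Options: 15−3→G=0, 15−5→G=3, 15−6→G=3, 15−7→G=2, 15−8→G=2. Hits: 1.
Pile B: need g' = 0⊕1 = 1. Options: 11−3→G=2, 11−5→G=2, 11−6→G=1, 11−7→G=1, 11−8→G=1. Hits: 3.
Pile C: need g' = 0⊕1 = 1. Options: 22−3→G=2, 22−5→G=2, 22−6→G=1, 22−7→G=1, 22−8→G=1. Hits: 3.

7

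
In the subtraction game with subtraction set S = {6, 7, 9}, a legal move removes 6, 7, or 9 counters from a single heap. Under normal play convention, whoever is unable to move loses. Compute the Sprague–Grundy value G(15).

n :  0  1  2  3  4  5  6  7  8  9 10 11 12 13 14 15
G :  0  0  0  0  0  0  1  1  1  1  1  1  2  2  2  0

0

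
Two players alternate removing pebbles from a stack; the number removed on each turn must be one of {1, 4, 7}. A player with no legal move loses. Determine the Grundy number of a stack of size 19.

n :  0  1  2  3  4  5  6  7  8  9 10 11 12 13 14 15 16 17 18 19
G :  0  1  0  1  2  0  1  2  0  1  0  1  2  0  1  2  0  1  0  1

1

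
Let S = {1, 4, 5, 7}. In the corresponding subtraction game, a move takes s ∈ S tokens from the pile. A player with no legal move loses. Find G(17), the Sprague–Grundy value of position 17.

1

n :  0  1  2  3  4  5  6  7  8  9 10 11 12 13 14 15 16 17
G :  0  1  0  1  2  3  2  3  0  1  0  1  2  3  2  3  0  1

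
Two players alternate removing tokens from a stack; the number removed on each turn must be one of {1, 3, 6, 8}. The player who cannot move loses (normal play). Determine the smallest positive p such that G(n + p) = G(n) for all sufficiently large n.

G(0) = 0
G(1) = mex{0} = 1
G(2) = mex{1} = 0
G(3) = mex{0,0} = 1
G(4) = mex{1,1} = 0
G(5) = mex{0,0} = 1
G(6) = mex{1,1,0} = 2
G(7) = mex{2,0,1} = 3
G(8) = mex{3,1,0,0} = 2
G(9) = mex{2,2,1,1} = 0
G(10) = mex{0,3,0,0} = 1
G(11) = mex{1,2,1,1} = 0
G(12) = mex{0,0,2,0} = 1
G(13) = mex{1,1,3,1} = 0
G(14) = mex{0,0,2,2} = 1
G(15) = mex{1,1,0,3} = 2
G(16) = mex{2,0,1,2} = 3
G(17) = mex{3,1,0,0} = 2
G(18) = mex{2,2,1,1} = 0
G(19) = mex{0,3,0,0} = 1
G(n+9) = G(n) holds for n = 0,…,7 (a full window of length max(S) = 8), so the sequence is purely periodic with period 9.

9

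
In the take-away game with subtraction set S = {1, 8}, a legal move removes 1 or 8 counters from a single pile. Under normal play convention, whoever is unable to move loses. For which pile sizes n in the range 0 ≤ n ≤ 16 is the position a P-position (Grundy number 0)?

n :  0  1  2  3  4  5  6  7  8  9 10 11 12 13 14 15 16
G :  0  1  0  1  0  1  0  1  2  0  1  0  1  0  1  0  1
P-positions are exactly the n with G(n) = 0.

0, 2, 4, 6, 9, 11, 13, 15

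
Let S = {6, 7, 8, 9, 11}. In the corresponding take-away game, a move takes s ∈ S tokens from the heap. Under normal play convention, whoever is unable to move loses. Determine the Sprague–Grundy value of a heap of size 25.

1

G(0) = 0
G(1) = mex{} = 0
G(2) = mex{} = 0
G(3) = mex{} = 0
G(4) = mex{} = 0
G(5) = mex{} = 0
G(6) = mex{0} = 1
G(7) = mex{0,0} = 1
G(8) = mex{0,0,0} = 1
G(9) = mex{0,0,0,0} = 1
G(10) = mex{0,0,0,0} = 1
G(11) = mex{0,0,0,0,0} = 1
G(12) = mex{1,0,0,0,0} = 2
G(13) = mex{1,1,0,0,0} = 2
G(14) = mex{1,1,1,0,0} = 2
G(15) = mex{1,1,1,1,0} = 2
G(16) = mex{1,1,1,1,0} = 2
G(17) = mex{1,1,1,1,1} = 0
G(18) = mex{2,1,1,1,1} = 0
G(19) = mex{2,2,1,1,1} = 0
G(20) = mex{2,2,2,1,1} = 0
G(21) = mex{2,2,2,2,1} = 0
G(22) = mex{2,2,2,2,1} = 0
G(23) = mex{0,2,2,2,2} = 1
G(24) = mex{0,0,2,2,2} = 1
G(25) = mex{0,0,0,2,2} = 1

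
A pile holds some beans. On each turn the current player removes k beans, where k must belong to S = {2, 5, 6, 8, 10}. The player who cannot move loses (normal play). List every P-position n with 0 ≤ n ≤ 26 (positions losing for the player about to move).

n :  0  1  2  3  4  5  6  7  8  9 10 11 12 13 14 15 16 17 18 19 20 21 22 23 24 25 26
G :  0  0  1  1  0  2  1  3  2  2  3  3  2  0  3  1  0  0  1  1  0  2  1  3  2  2  3
P-positions are exactly the n with G(n) = 0.

0, 1, 4, 13, 16, 17, 20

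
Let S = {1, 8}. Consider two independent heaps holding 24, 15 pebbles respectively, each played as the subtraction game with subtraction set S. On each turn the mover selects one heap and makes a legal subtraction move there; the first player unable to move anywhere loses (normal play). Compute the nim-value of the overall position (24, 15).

All heaps use S = {1, 8}:
G(0) = 0
G(1) = mex{0} = 1
G(2) = mex{1} = 0
G(3) = mex{0} = 1
G(4) = mex{1} = 0
G(5) = mex{0} = 1
G(6) = mex{1} = 0
G(7) = mex{0} = 1
G(8) = mex{1,0} = 2
G(9) = mex{2,1} = 0
G(10) = mex{0,0} = 1
G(11) = mex{1,1} = 0
G(12) = mex{0,0} = 1
G(13) = mex{1,1} = 0
G(14) = mex{0,0} = 1
G(15) = mex{1,1} = 0
G(16) = mex{0,2} = 1
G(17) = mex{1,0} = 2
G(18) = mex{2,1} = 0
G(19) = mex{0,0} = 1
G(20) = mex{1,1} = 0
G(21) = mex{0,0} = 1
G(22) = mex{1,1} = 0
G(23) = mex{0,0} = 1
G(24) = mex{1,1} = 0
Heap A: G(24) = 0.
Heap B: G(15) = 0.
Combined Grundy value = 0 ⊕ 0 = 0.

0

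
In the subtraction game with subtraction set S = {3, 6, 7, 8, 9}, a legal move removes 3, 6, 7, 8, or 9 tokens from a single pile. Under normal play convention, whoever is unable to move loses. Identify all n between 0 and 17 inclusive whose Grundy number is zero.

0, 1, 2, 12, 13, 14

G(0) = 0
G(1) = mex{} = 0
G(2) = mex{} = 0
G(3) = mex{0} = 1
G(4) = mex{0} = 1
G(5) = mex{0} = 1
G(6) = mex{1,0} = 2
G(7) = mex{1,0,0} = 2
G(8) = mex{1,0,0,0} = 2
G(9) = mex{2,1,0,0,0} = 3
G(10) = mex{2,1,1,0,0} = 3
G(11) = mex{2,1,1,1,0} = 3
G(12) = mex{3,2,1,1,1} = 0
G(13) = mex{3,2,2,1,1} = 0
G(14) = mex{3,2,2,2,1} = 0
G(15) = mex{0,3,2,2,2} = 1
G(16) = mex{0,3,3,2,2} = 1
G(17) = mex{0,3,3,3,2} = 1
P-positions are exactly the n with G(n) = 0.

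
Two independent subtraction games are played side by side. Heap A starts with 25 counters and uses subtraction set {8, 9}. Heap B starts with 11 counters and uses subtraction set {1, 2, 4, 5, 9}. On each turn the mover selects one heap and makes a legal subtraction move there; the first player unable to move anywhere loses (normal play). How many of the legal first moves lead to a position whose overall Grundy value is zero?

1

Heap A, S = {8, 9}:
n :  0  1  2  3  4  5  6  7  8  9 10 11 12 13 14 15 16 17 18 19 20 21 22 23 24 25
G :  0  0  0  0  0  0  0  0  1  1  1  1  1  1  1  1  2  0  0  0  0  0  0  0  0  1
G_A(25) = 1.
Heap B, S = {1, 2, 4, 5, 9}:
n :  0  1  2  3  4  5  6  7  8  9 10 11
G :  0  1  2  0  1  2  0  1  2  3  4  5
G_B(11) = 5.
Combined Grundy value = 1 ⊕ 5 = 4.
A winning move leaves total XOR = 0, i.e. changes one component's Grundy value g to g ⊕ X where X is the current total.
Heap A: need g' = 1⊕4 = 5. Options: 25−8→G=0, 25−9→G=2. Hits: 0.
Heap B: need g' = 5⊕4 = 1. Options: 11−1→G=4, 11−2→G=3, 11−4→G=1, 11−5→G=0, 11−9→G=2. Hits: 1.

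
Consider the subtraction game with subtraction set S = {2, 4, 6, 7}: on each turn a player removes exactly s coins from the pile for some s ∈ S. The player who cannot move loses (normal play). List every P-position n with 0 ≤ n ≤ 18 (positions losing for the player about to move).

G(0) = 0
G(1) = mex{} = 0
G(2) = mex{0} = 1
G(3) = mex{0} = 1
G(4) = mex{1,0} = 2
G(5) = mex{1,0} = 2
G(6) = mex{2,1,0} = 3
G(7) = mex{2,1,0,0} = 3
G(8) = mex{3,2,1,0} = 4
G(9) = mex{3,2,1,1} = 0
G(10) = mex{4,3,2,1} = 0
G(11) = mex{0,3,2,2} = 1
G(12) = mex{0,4,3,2} = 1
G(13) = mex{1,0,3,3} = 2
G(14) = mex{1,0,4,3} = 2
G(15) = mex{2,1,0,4} = 3
G(16) = mex{2,1,0,0} = 3
G(17) = mex{3,2,1,0} = 4
G(18) = mex{3,2,1,1} = 0
P-positions are exactly the n with G(n) = 0.

0, 1, 9, 10, 18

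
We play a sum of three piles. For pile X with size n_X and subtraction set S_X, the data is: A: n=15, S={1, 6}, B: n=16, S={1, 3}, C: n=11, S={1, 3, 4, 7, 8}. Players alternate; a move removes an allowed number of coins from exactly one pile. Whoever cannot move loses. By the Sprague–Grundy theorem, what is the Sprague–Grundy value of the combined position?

1

Pile A, S = {1, 6}:
G(0) = 0
G(1) = mex{0} = 1
G(2) = mex{1} = 0
G(3) = mex{0} = 1
G(4) = mex{1} = 0
G(5) = mex{0} = 1
G(6) = mex{1,0} = 2
G(7) = mex{2,1} = 0
G(8) = mex{0,0} = 1
G(9) = mex{1,1} = 0
G(10) = mex{0,0} = 1
G(11) = mex{1,1} = 0
G(12) = mex{0,2} = 1
G(13) = mex{1,0} = 2
G(14) = mex{2,1} = 0
G(15) = mex{0,0} = 1
G_A(15) = 1.
Pile B, S = {1, 3}:
n :  0  1  2  3  4  5  6  7  8  9 10 11 12 13 14 15 16
G :  0  1  0  1  0  1  0  1  0  1  0  1  0  1  0  1  0
G_B(16) = 0.
Pile C, S = {1, 3, 4, 7, 8}:
G(0) = 0
G(1) = mex{0} = 1
G(2) = mex{1} = 0
G(3) = mex{0,0} = 1
G(4) = mex{1,1,0} = 2
G(5) = mex{2,0,1} = 3
G(6) = mex{3,1,0} = 2
G(7) = mex{2,2,1,0} = 3
G(8) = mex{3,3,2,1,0} = 4
G(9) = mex{4,2,3,0,1} = 5
G(10) = mex{5,3,2,1,0} = 4
G(11) = mex{4,4,3,2,1} = 0
G_C(11) = 0.
Combined Grundy value = 1 ⊕ 0 ⊕ 0 = 1.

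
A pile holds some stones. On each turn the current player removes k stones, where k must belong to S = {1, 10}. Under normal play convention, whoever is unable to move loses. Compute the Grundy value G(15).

G(0) = 0
G(1) = mex{0} = 1
G(2) = mex{1} = 0
G(3) = mex{0} = 1
G(4) = mex{1} = 0
G(5) = mex{0} = 1
G(6) = mex{1} = 0
G(7) = mex{0} = 1
G(8) = mex{1} = 0
G(9) = mex{0} = 1
G(10) = mex{1,0} = 2
G(11) = mex{2,1} = 0
G(12) = mex{0,0} = 1
G(13) = mex{1,1} = 0
G(14) = mex{0,0} = 1
G(15) = mex{1,1} = 0

0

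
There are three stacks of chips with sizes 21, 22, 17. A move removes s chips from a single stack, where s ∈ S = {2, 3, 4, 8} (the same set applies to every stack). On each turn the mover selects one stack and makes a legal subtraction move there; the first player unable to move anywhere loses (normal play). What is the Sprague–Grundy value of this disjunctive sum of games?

1

All stacks use S = {2, 3, 4, 8}:
G(0) = 0
G(1) = mex{} = 0
G(2) = mex{0} = 1
G(3) = mex{0,0} = 1
G(4) = mex{1,0,0} = 2
G(5) = mex{1,1,0} = 2
G(6) = mex{2,1,1} = 0
G(7) = mex{2,2,1} = 0
G(8) = mex{0,2,2,0} = 1
G(9) = mex{0,0,2,0} = 1
G(10) = mex{1,0,0,1} = 2
G(11) = mex{1,1,0,1} = 2
G(12) = mex{2,1,1,2} = 0
G(13) = mex{2,2,1,2} = 0
G(14) = mex{0,2,2,0} = 1
G(15) = mex{0,0,2,0} = 1
G(16) = mex{1,0,0,1} = 2
G(17) = mex{1,1,0,1} = 2
G(18) = mex{2,1,1,2} = 0
G(19) = mex{2,2,1,2} = 0
G(20) = mex{0,2,2,0} = 1
G(21) = mex{0,0,2,0} = 1
G(22) = mex{1,0,0,1} = 2
Stack A: G(21) = 1.
Stack B: G(22) = 2.
Stack C: G(17) = 2.
Combined Grundy value = 1 ⊕ 2 ⊕ 2 = 1.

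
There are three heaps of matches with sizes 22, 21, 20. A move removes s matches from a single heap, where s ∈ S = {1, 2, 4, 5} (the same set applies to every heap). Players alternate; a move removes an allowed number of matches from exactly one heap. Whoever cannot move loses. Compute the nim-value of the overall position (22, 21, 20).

3

All heaps use S = {1, 2, 4, 5}:
n :  0  1  2  3  4  5  6  7  8  9 10 11 12 13 14 15 16 17 18 19 20 21 22
G :  0  1  2  0  1  2  0  1  2  0  1  2  0  1  2  0  1  2  0  1  2  0  1
Heap A: G(22) = 1.
Heap B: G(21) = 0.
Heap C: G(20) = 2.
Combined Grundy value = 1 ⊕ 0 ⊕ 2 = 3.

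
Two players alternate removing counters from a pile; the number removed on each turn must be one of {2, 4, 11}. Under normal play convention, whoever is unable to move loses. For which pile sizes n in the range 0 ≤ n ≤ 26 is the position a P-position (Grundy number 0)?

0, 1, 6, 7, 13, 14, 19, 20, 26

G(0) = 0
G(1) = mex{} = 0
G(2) = mex{0} = 1
G(3) = mex{0} = 1
G(4) = mex{1,0} = 2
G(5) = mex{1,0} = 2
G(6) = mex{2,1} = 0
G(7) = mex{2,1} = 0
G(8) = mex{0,2} = 1
G(9) = mex{0,2} = 1
G(10) = mex{1,0} = 2
G(11) = mex{1,0,0} = 2
G(12) = mex{2,1,0} = 3
G(13) = mex{2,1,1} = 0
G(14) = mex{3,2,1} = 0
G(15) = mex{0,2,2} = 1
G(16) = mex{0,3,2} = 1
G(17) = mex{1,0,0} = 2
G(18) = mex{1,0,0} = 2
G(19) = mex{2,1,1} = 0
G(20) = mex{2,1,1} = 0
G(21) = mex{0,2,2} = 1
G(22) = mex{0,2,2} = 1
G(23) = mex{1,0,3} = 2
G(24) = mex{1,0,0} = 2
G(25) = mex{2,1,0} = 3
G(26) = mex{2,1,1} = 0
P-positions are exactly the n with G(n) = 0.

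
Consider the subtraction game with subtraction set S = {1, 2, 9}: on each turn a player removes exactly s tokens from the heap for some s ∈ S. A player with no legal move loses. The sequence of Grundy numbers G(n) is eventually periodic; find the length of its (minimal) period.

10

G(0) = 0
G(1) = mex{0} = 1
G(2) = mex{1,0} = 2
G(3) = mex{2,1} = 0
G(4) = mex{0,2} = 1
G(5) = mex{1,0} = 2
G(6) = mex{2,1} = 0
G(7) = mex{0,2} = 1
G(8) = mex{1,0} = 2
G(9) = mex{2,1,0} = 3
G(10) = mex{3,2,1} = 0
G(11) = mex{0,3,2} = 1
G(12) = mex{1,0,0} = 2
G(13) = mex{2,1,1} = 0
G(14) = mex{0,2,2} = 1
G(15) = mex{1,0,0} = 2
G(16) = mex{2,1,1} = 0
G(17) = mex{0,2,2} = 1
G(18) = mex{1,0,3} = 2
G(19) = mex{2,1,0} = 3
G(20) = mex{3,2,1} = 0
G(21) = mex{0,3,2} = 1
G(n+10) = G(n) holds for n = 0,…,8 (a full window of length max(S) = 9), so the sequence is purely periodic with period 10.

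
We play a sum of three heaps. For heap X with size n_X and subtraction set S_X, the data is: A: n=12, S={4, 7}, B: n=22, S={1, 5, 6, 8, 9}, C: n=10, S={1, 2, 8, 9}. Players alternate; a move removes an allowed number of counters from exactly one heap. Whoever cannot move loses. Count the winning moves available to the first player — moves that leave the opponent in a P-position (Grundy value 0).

Heap A, S = {4, 7}:
n :  0  1  2  3  4  5  6  7  8  9 10 11 12
G :  0  0  0  0  1  1  1  1  2  2  2  0  0
G_A(12) = 0.
Heap B, S = {1, 5, 6, 8, 9}:
G(0) = 0
G(1) = mex{0} = 1
G(2) = mex{1} = 0
G(3) = mex{0} = 1
G(4) = mex{1} = 0
G(5) = mex{0,0} = 1
G(6) = mex{1,1,0} = 2
G(7) = mex{2,0,1} = 3
G(8) = mex{3,1,0,0} = 2
G(9) = mex{2,0,1,1,0} = 3
G(10) = mex{3,1,0,0,1} = 2
G(11) = mex{2,2,1,1,0} = 3
G(12) = mex{3,3,2,0,1} = 4
G(13) = mex{4,2,3,1,0} = 5
G(14) = mex{5,3,2,2,1} = 0
G(15) = mex{0,2,3,3,2} = 1
G(16) = mex{1,3,2,2,3} = 0
G(17) = mex{0,4,3,3,2} = 1
G(18) = mex{1,5,4,2,3} = 0
G(19) = mex{0,0,5,3,2} = 1
G(20) = mex{1,1,0,4,3} = 2
G(21) = mex{2,0,1,5,4} = 3
G(22) = mex{3,1,0,0,5} = 2
G_B(22) = 2.
Heap C, S = {1, 2, 8, 9}:
G(0) = 0
G(1) = mex{0} = 1
G(2) = mex{1,0} = 2
G(3) = mex{2,1} = 0
G(4) = mex{0,2} = 1
G(5) = mex{1,0} = 2
G(6) = mex{2,1} = 0
G(7) = mex{0,2} = 1
G(8) = mex{1,0,0} = 2
G(9) = mex{2,1,1,0} = 3
G(10) = mex{3,2,2,1} = 0
G_C(10) = 0.
Combined Grundy value = 0 ⊕ 2 ⊕ 0 = 2.
A winning move leaves total XOR = 0, i.e. changes one component's Grundy value g to g ⊕ X where X is the current total.
Heap A: need g' = 0⊕2 = 2. Options: 12−4→G=2, 12−7→G=1. Hits: 1.
Heap B: need g' = 2⊕2 = 0. Options: 22−1→G=3, 22−5→G=1, 22−6→G=0, 22−8→G=0, 22−9→G=5. Hits: 2.
Heap C: need g' = 0⊕2 = 2. Options: 10−1→G=3, 10−2→G=2, 10−8→G=2, 10−9→G=1. Hits: 2.

5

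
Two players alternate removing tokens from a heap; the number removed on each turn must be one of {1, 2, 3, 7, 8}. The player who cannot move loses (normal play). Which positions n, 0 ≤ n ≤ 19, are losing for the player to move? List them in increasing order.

G(0) = 0
G(1) = mex{0} = 1
G(2) = mex{1,0} = 2
G(3) = mex{2,1,0} = 3
G(4) = mex{3,2,1} = 0
G(5) = mex{0,3,2} = 1
G(6) = mex{1,0,3} = 2
G(7) = mex{2,1,0,0} = 3
G(8) = mex{3,2,1,1,0} = 4
G(9) = mex{4,3,2,2,1} = 0
G(10) = mex{0,4,3,3,2} = 1
G(11) = mex{1,0,4,0,3} = 2
G(12) = mex{2,1,0,1,0} = 3
G(13) = mex{3,2,1,2,1} = 0
G(14) = mex{0,3,2,3,2} = 1
G(15) = mex{1,0,3,4,3} = 2
G(16) = mex{2,1,0,0,4} = 3
G(17) = mex{3,2,1,1,0} = 4
G(18) = mex{4,3,2,2,1} = 0
G(19) = mex{0,4,3,3,2} = 1
P-positions are exactly the n with G(n) = 0.

0, 4, 9, 13, 18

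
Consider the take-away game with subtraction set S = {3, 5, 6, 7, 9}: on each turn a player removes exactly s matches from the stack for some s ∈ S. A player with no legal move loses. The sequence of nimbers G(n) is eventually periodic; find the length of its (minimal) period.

12

G(0) = 0
G(1) = mex{} = 0
G(2) = mex{} = 0
G(3) = mex{0} = 1
G(4) = mex{0} = 1
G(5) = mex{0,0} = 1
G(6) = mex{1,0,0} = 2
G(7) = mex{1,0,0,0} = 2
G(8) = mex{1,1,0,0} = 2
G(9) = mex{2,1,1,0,0} = 3
G(10) = mex{2,1,1,1,0} = 3
G(11) = mex{2,2,1,1,0} = 3
G(12) = mex{3,2,2,1,1} = 0
G(13) = mex{3,2,2,2,1} = 0
G(14) = mex{3,3,2,2,1} = 0
G(15) = mex{0,3,3,2,2} = 1
G(16) = mex{0,3,3,3,2} = 1
G(17) = mex{0,0,3,3,2} = 1
G(18) = mex{1,0,0,3,3} = 2
G(19) = mex{1,0,0,0,3} = 2
G(20) = mex{1,1,0,0,3} = 2
G(21) = mex{2,1,1,0,0} = 3
G(22) = mex{2,1,1,1,0} = 3
G(23) = mex{2,2,1,1,0} = 3
G(24) = mex{3,2,2,1,1} = 0
G(25) = mex{3,2,2,2,1} = 0
G(n+12) = G(n) holds for n = 0,…,8 (a full window of length max(S) = 9), so the sequence is purely periodic with period 12.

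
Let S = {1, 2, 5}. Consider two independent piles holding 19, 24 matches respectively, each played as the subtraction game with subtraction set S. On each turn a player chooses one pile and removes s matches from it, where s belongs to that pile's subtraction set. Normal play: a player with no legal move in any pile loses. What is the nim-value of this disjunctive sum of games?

1

All piles use S = {1, 2, 5}:
n :  0  1  2  3  4  5  6  7  8  9 10 11 12 13 14 15 16 17 18 19 20 21 22 23 24
G :  0  1  2  0  1  2  0  1  2  0  1  2  0  1  2  0  1  2  0  1  2  0  1  2  0
Pile A: G(19) = 1.
Pile B: G(24) = 0.
Combined Grundy value = 1 ⊕ 0 = 1.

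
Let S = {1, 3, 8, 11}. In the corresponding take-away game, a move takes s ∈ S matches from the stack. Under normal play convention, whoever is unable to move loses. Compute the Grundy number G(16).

n :  0  1  2  3  4  5  6  7  8  9 10 11 12 13 14 15 16
G :  0  1  0  1  0  1  0  1  2  3  2  3  2  3  2  3  0

0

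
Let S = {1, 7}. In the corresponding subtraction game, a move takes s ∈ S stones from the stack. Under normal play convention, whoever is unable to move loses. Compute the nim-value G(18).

0

G(0) = 0
G(1) = mex{0} = 1
G(2) = mex{1} = 0
G(3) = mex{0} = 1
G(4) = mex{1} = 0
G(5) = mex{0} = 1
G(6) = mex{1} = 0
G(7) = mex{0,0} = 1
G(8) = mex{1,1} = 0
G(9) = mex{0,0} = 1
G(10) = mex{1,1} = 0
G(11) = mex{0,0} = 1
G(12) = mex{1,1} = 0
G(13) = mex{0,0} = 1
G(14) = mex{1,1} = 0
G(15) = mex{0,0} = 1
G(16) = mex{1,1} = 0
G(17) = mex{0,0} = 1
G(18) = mex{1,1} = 0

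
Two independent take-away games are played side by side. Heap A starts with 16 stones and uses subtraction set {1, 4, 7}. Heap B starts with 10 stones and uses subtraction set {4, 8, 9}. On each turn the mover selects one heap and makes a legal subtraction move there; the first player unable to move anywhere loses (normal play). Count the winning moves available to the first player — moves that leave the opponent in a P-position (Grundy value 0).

Heap A, S = {1, 4, 7}:
n :  0  1  2  3  4  5  6  7  8  9 10 11 12 13 14 15 16
G :  0  1  0  1  2  0  1  2  0  1  0  1  2  0  1  2  0
G_A(16) = 0.
Heap B, S = {4, 8, 9}:
G(0) = 0
G(1) = mex{} = 0
G(2) = mex{} = 0
G(3) = mex{} = 0
G(4) = mex{0} = 1
G(5) = mex{0} = 1
G(6) = mex{0} = 1
G(7) = mex{0} = 1
G(8) = mex{1,0} = 2
G(9) = mex{1,0,0} = 2
G(10) = mex{1,0,0} = 2
G_B(10) = 2.
Combined Grundy value = 0 ⊕ 2 = 2.
A winning move leaves total XOR = 0, i.e. changes one component's Grundy value g to g ⊕ X where X is the current total.
Heap A: need g' = 0⊕2 = 2. Options: 16−1→G=2, 16−4→G=2, 16−7→G=1. Hits: 2.
Heap B: need g' = 2⊕2 = 0. Options: 10−4→G=1, 10−8→G=0, 10−9→G=0. Hits: 2.

4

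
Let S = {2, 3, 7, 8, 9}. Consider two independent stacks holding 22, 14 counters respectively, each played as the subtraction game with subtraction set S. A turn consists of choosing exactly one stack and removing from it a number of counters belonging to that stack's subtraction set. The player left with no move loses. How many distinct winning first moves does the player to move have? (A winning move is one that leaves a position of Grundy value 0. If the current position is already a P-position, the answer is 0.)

6

All stacks use S = {2, 3, 7, 8, 9}:
G(0) = 0
G(1) = mex{} = 0
G(2) = mex{0} = 1
G(3) = mex{0,0} = 1
G(4) = mex{1,0} = 2
G(5) = mex{1,1} = 0
G(6) = mex{2,1} = 0
G(7) = mex{0,2,0} = 1
G(8) = mex{0,0,0,0} = 1
G(9) = mex{1,0,1,0,0} = 2
G(10) = mex{1,1,1,1,0} = 2
G(11) = mex{2,1,2,1,1} = 0
G(12) = mex{2,2,0,2,1} = 3
G(13) = mex{0,2,0,0,2} = 1
G(14) = mex{3,0,1,0,0} = 2
G(15) = mex{1,3,1,1,0} = 2
G(16) = mex{2,1,2,1,1} = 0
G(17) = mex{2,2,2,2,1} = 0
G(18) = mex{0,2,0,2,2} = 1
G(19) = mex{0,0,3,0,2} = 1
G(20) = mex{1,0,1,3,0} = 2
G(21) = mex{1,1,2,1,3} = 0
G(22) = mex{2,1,2,2,1} = 0
Stack A: G(22) = 0.
Stack B: G(14) = 2.
Combined Grundy value = 0 ⊕ 2 = 2.
A winning move leaves total XOR = 0, i.e. changes one component's Grundy value g to g ⊕ X where X is the current total.
Stack A: need g' = 0⊕2 = 2. Options: 22−2→G=2, 22−3→G=1, 22−7→G=2, 22−8→G=2, 22−9→G=1. Hits: 3.
Stack B: need g' = 2⊕2 = 0. Options: 14−2→G=3, 14−3→G=0, 14−7→G=1, 14−8→G=0, 14−9→G=0. Hits: 3.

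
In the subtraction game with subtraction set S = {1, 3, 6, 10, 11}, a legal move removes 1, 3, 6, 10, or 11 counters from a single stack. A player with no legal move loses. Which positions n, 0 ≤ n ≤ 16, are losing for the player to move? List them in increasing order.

0, 2, 4, 9, 16

n :  0  1  2  3  4  5  6  7  8  9 10 11 12 13 14 15 16
G :  0  1  0  1  0  1  2  3  2  0  1  3  4  2  4  2  0
P-positions are exactly the n with G(n) = 0.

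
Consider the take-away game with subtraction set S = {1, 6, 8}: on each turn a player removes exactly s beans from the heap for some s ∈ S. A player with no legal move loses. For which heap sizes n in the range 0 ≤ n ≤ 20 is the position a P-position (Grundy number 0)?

0, 2, 4, 7, 9, 11, 14, 16, 18

G(0) = 0
G(1) = mex{0} = 1
G(2) = mex{1} = 0
G(3) = mex{0} = 1
G(4) = mex{1} = 0
G(5) = mex{0} = 1
G(6) = mex{1,0} = 2
G(7) = mex{2,1} = 0
G(8) = mex{0,0,0} = 1
G(9) = mex{1,1,1} = 0
G(10) = mex{0,0,0} = 1
G(11) = mex{1,1,1} = 0
G(12) = mex{0,2,0} = 1
G(13) = mex{1,0,1} = 2
G(14) = mex{2,1,2} = 0
G(15) = mex{0,0,0} = 1
G(16) = mex{1,1,1} = 0
G(17) = mex{0,0,0} = 1
G(18) = mex{1,1,1} = 0
G(19) = mex{0,2,0} = 1
G(20) = mex{1,0,1} = 2
P-positions are exactly the n with G(n) = 0.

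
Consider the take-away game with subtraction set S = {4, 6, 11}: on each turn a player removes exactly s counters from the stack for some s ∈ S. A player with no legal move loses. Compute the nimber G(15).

G(0) = 0
G(1) = mex{} = 0
G(2) = mex{} = 0
G(3) = mex{} = 0
G(4) = mex{0} = 1
G(5) = mex{0} = 1
G(6) = mex{0,0} = 1
G(7) = mex{0,0} = 1
G(8) = mex{1,0} = 2
G(9) = mex{1,0} = 2
G(10) = mex{1,1} = 0
G(11) = mex{1,1,0} = 2
G(12) = mex{2,1,0} = 3
G(13) = mex{2,1,0} = 3
G(14) = mex{0,2,0} = 1
G(15) = mex{2,2,1} = 0

0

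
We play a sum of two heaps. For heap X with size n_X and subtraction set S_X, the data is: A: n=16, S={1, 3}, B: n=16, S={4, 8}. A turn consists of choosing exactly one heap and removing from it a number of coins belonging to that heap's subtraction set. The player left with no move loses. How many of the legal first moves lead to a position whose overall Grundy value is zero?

Heap A, S = {1, 3}:
n :  0  1  2  3  4  5  6  7  8  9 10 11 12 13 14 15 16
G :  0  1  0  1  0  1  0  1  0  1  0  1  0  1  0  1  0
G_A(16) = 0.
Heap B, S = {4, 8}:
n :  0  1  2  3  4  5  6  7  8  9 10 11 12 13 14 15 16
G :  0  0  0  0  1  1  1  1  2  2  2  2  0  0  0  0  1
G_B(16) = 1.
Combined Grundy value = 0 ⊕ 1 = 1.
A winning move leaves total XOR = 0, i.e. changes one component's Grundy value g to g ⊕ X where X is the current total.
Heap A: need g' = 0⊕1 = 1. Options: 16−1→G=1, 16−3→G=1. Hits: 2.
Heap B: need g' = 1⊕1 = 0. Options: 16−4→G=0, 16−8→G=2. Hits: 1.

3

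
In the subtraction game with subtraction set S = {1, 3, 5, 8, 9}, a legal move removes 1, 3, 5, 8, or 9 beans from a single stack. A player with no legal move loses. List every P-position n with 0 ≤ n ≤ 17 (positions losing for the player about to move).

n :  0  1  2  3  4  5  6  7  8  9 10 11 12 13 14 15 16 17
G :  0  1  0  1  0  1  0  1  2  3  2  3  2  3  2  3  0  1
P-positions are exactly the n with G(n) = 0.

0, 2, 4, 6, 16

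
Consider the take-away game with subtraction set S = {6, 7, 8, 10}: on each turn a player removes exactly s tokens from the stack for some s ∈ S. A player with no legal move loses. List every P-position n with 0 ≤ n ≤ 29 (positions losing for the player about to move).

n :  0  1  2  3  4  5  6  7  8  9 10 11 12 13 14 15 16 17 18 19 20 21 22 23 24 25 26 27 28 29
G :  0  0  0  0  0  0  1  1  1  1  1  1  2  2  2  2  0  0  0  0  0  0  1  1  1  1  1  1  2  2
P-positions are exactly the n with G(n) = 0.

0, 1, 2, 3, 4, 5, 16, 17, 18, 19, 20, 21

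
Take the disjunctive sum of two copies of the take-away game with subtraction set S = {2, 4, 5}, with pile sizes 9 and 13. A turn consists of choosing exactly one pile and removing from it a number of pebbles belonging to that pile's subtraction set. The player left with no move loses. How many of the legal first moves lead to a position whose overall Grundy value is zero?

1

All piles use S = {2, 4, 5}:
G(0) = 0
G(1) = mex{} = 0
G(2) = mex{0} = 1
G(3) = mex{0} = 1
G(4) = mex{1,0} = 2
G(5) = mex{1,0,0} = 2
G(6) = mex{2,1,0} = 3
G(7) = mex{2,1,1} = 0
G(8) = mex{3,2,1} = 0
G(9) = mex{0,2,2} = 1
G(10) = mex{0,3,2} = 1
G(11) = mex{1,0,3} = 2
G(12) = mex{1,0,0} = 2
G(13) = mex{2,1,0} = 3
Pile A: G(9) = 1.
Pile B: G(13) = 3.
Combined Grundy value = 1 ⊕ 3 = 2.
A winning move leaves total XOR = 0, i.e. changes one component's Grundy value g to g ⊕ X where X is the current total.
Pile A: need g' = 1⊕2 = 3. Options: 9−2→G=0, 9−4→G=2, 9−5→G=2. Hits: 0.
Pile B: need g' = 3⊕2 = 1. Options: 13−2→G=2, 13−4→G=1, 13−5→G=0. Hits: 1.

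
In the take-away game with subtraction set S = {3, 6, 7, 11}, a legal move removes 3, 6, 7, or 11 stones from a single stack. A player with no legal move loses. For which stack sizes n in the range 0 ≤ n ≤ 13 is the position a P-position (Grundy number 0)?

0, 1, 2, 10

G(0) = 0
G(1) = mex{} = 0
G(2) = mex{} = 0
G(3) = mex{0} = 1
G(4) = mex{0} = 1
G(5) = mex{0} = 1
G(6) = mex{1,0} = 2
G(7) = mex{1,0,0} = 2
G(8) = mex{1,0,0} = 2
G(9) = mex{2,1,0} = 3
G(10) = mex{2,1,1} = 0
G(11) = mex{2,1,1,0} = 3
G(12) = mex{3,2,1,0} = 4
G(13) = mex{0,2,2,0} = 1
P-positions are exactly the n with G(n) = 0.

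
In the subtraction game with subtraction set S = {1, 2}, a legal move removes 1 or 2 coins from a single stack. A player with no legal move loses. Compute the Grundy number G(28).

1

n :  0  1  2  3  4  5  6  7  8  9 10 11 12 13 14 15 16 17 18 19 20 21 22 23 24 25 26 27 28
G :  0  1  2  0  1  2  0  1  2  0  1  2  0  1  2  0  1  2  0  1  2  0  1  2  0  1  2  0  1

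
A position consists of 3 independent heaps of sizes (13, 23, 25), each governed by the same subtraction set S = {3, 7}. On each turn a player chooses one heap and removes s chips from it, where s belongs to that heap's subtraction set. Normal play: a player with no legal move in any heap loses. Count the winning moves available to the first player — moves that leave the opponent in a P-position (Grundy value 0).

5

All heaps use S = {3, 7}:
G(0) = 0
G(1) = mex{} = 0
G(2) = mex{} = 0
G(3) = mex{0} = 1
G(4) = mex{0} = 1
G(5) = mex{0} = 1
G(6) = mex{1} = 0
G(7) = mex{1,0} = 2
G(8) = mex{1,0} = 2
G(9) = mex{0,0} = 1
G(10) = mex{2,1} = 0
G(11) = mex{2,1} = 0
G(12) = mex{1,1} = 0
G(13) = mex{0,0} = 1
G(14) = mex{0,2} = 1
G(15) = mex{0,2} = 1
G(16) = mex{1,1} = 0
G(17) = mex{1,0} = 2
G(18) = mex{1,0} = 2
G(19) = mex{0,0} = 1
G(20) = mex{2,1} = 0
G(21) = mex{2,1} = 0
G(22) = mex{1,1} = 0
G(23) = mex{0,0} = 1
G(24) = mex{0,2} = 1
G(25) = mex{0,2} = 1
Heap A: G(13) = 1.
Heap B: G(23) = 1.
Heap C: G(25) = 1.
Combined Grundy value = 1 ⊕ 1 ⊕ 1 = 1.
A winning move leaves total XOR = 0, i.e. changes one component's Grundy value g to g ⊕ X where X is the current total.
Heap A: need g' = 1⊕1 = 0. Options: 13−3→G=0, 13−7→G=0. Hits: 2.
Heap B: need g' = 1⊕1 = 0. Options: 23−3→G=0, 23−7→G=0. Hits: 2.
Heap C: need g' = 1⊕1 = 0. Options: 25−3→G=0, 25−7→G=2. Hits: 1.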